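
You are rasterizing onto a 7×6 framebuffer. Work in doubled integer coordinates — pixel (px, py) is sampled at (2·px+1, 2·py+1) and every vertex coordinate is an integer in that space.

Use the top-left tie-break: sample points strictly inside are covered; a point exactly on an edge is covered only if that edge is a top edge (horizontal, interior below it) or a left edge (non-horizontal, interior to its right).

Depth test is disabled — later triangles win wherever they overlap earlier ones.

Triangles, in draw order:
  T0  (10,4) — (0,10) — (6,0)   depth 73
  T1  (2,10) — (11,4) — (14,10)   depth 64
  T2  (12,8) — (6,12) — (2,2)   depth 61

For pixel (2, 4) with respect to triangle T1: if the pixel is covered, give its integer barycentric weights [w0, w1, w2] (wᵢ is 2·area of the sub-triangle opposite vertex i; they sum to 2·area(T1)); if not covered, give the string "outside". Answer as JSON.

T0:
  2·area = 64
  edge (10, 4)→(0, 10): d=(-10,6) right/bottom  bias=-1
  edge (0, 10)→(6, 0): d=(6,-10) top-left  bias=+0
  edge (6, 0)→(10, 4): d=(4,4) right/bottom  bias=-1
    (3,0)@(7, 1): e=[48,16,0] → .  [on edge]
    (2,1)@(5, 3): e=[40,8,16] → X
    (3,1)@(7, 3): e=[28,28,8] → X
    (4,1)@(9, 3): e=[16,48,0] → .  [on edge]
    (1,2)@(3, 5): e=[32,0,32] → X  [on edge]
    (4,2)@(9, 5): e=[-4,60,8] → .
    (5,2)@(11, 5): e=[-16,80,0] → .  [on edge]
    (1,3)@(3, 7): e=[12,12,40] → X
    (2,3)@(5, 7): e=[0,32,32] → .  [on edge]
    (3,3)@(7, 7): e=[-12,52,24] → .
    (6,3)@(13, 7): e=[-48,112,0] → .  [on edge]
    (0,4)@(1, 9): e=[4,4,56] → X
  covered (7 px):
    . . . . . . .
    . . X X . . .
    . X X X . . .
    . X . . . . .
    X . . . . . .
    . . . . . . .
T1:
  2·area = 72
  edge (2, 10)→(11, 4): d=(9,-6) top-left  bias=+0
  edge (11, 4)→(14, 10): d=(3,6) right/bottom  bias=-1
  edge (14, 10)→(2, 10): d=(-12,0) right/bottom  bias=-1
    (5,2)@(11, 5): e=[9,3,60] → X
    (6,2)@(13, 5): e=[21,-9,60] → .
    (3,3)@(7, 7): e=[3,33,36] → X
    (4,3)@(9, 7): e=[15,21,36] → X
    (6,3)@(13, 7): e=[39,-3,36] → .
    (2,4)@(5, 9): e=[9,51,12] → X
    (6,4)@(13, 9): e=[57,3,12] → X
    (2,5)@(5, 11): e=[27,57,-12] → .
    (3,5)@(7, 11): e=[39,45,-12] → .
    (4,5)@(9, 11): e=[51,33,-12] → .
    (5,5)@(11, 11): e=[63,21,-12] → .
    (6,5)@(13, 11): e=[75,9,-12] → .
  covered (9 px):
    . . . . . . .
    . . . . . . .
    . . . . . X .
    . . . X X X .
    . . X X X X X
    . . . . . . .
T2:
  2·area = 76
  edge (12, 8)→(6, 12): d=(-6,4) right/bottom  bias=-1
  edge (6, 12)→(2, 2): d=(-4,-10) top-left  bias=+0
  edge (2, 2)→(12, 8): d=(10,6) right/bottom  bias=-1
    (1,1)@(3, 3): e=[66,6,4] → X
    (2,1)@(5, 3): e=[58,26,-8] → .
    (1,2)@(3, 5): e=[54,-2,24] → .
    (2,2)@(5, 5): e=[46,18,12] → X
    (3,2)@(7, 5): e=[38,38,0] → .  [on edge]
    (2,3)@(5, 7): e=[34,10,32] → X
    (3,3)@(7, 7): e=[26,30,20] → X
    (4,3)@(9, 7): e=[18,50,8] → X
    (5,3)@(11, 7): e=[10,70,-4] → .
    (2,4)@(5, 9): e=[22,2,52] → X
    (5,4)@(11, 9): e=[-2,62,16] → .
    (2,5)@(5, 11): e=[10,-6,72] → .
  covered (9 px):
    . . . . . . .
    . X . . . . .
    . . X . . . .
    . . X X X . .
    . . X X X . .
    . . . X . . .

Answer: [51,12,9]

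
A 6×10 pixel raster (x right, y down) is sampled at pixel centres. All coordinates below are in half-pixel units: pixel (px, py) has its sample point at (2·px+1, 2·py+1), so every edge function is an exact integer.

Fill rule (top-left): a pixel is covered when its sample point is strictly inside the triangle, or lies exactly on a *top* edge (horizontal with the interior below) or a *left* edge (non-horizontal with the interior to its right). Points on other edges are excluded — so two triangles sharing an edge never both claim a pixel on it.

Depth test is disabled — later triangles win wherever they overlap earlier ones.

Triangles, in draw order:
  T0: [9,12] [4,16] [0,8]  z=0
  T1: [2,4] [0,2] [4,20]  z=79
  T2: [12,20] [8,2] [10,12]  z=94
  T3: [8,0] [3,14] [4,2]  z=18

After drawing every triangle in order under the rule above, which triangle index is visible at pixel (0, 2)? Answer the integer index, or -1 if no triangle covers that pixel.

T0:
  2·area = 56
  edge (9, 12)→(4, 16): d=(-5,4) right/bottom  bias=-1
  edge (4, 16)→(0, 8): d=(-4,-8) top-left  bias=+0
  edge (0, 8)→(9, 12): d=(9,4) right/bottom  bias=-1
    (0,4)@(1, 9): e=[47,4,5] → #
    (1,4)@(3, 9): e=[39,20,-3] → ·
    (0,5)@(1, 11): e=[37,-4,23] → ·
    (1,5)@(3, 11): e=[29,12,15] → #
    (2,5)@(5, 11): e=[21,28,7] → #
    (3,5)@(7, 11): e=[13,44,-1] → ·
    (1,6)@(3, 13): e=[19,4,33] → #
    (3,6)@(7, 13): e=[3,36,17] → #
    (4,6)@(9, 13): e=[-5,52,9] → ·
    (1,7)@(3, 15): e=[9,-4,51] → ·
    (2,7)@(5, 15): e=[1,12,43] → #
    (3,7)@(7, 15): e=[-7,28,35] → ·
  covered (7 px):
    · · · · · ·
    · · · · · ·
    · · · · · ·
    · · · · · ·
    # · · · · ·
    · # # · · ·
    · # # # · ·
    · · # · · ·
    · · · · · ·
    · · · · · ·
T1:
  2·area = 28  (B↔C swapped to make it positive)
  edge (2, 4)→(4, 20): d=(2,16) right/bottom  bias=-1
  edge (4, 20)→(0, 2): d=(-4,-18) top-left  bias=+0
  edge (0, 2)→(2, 4): d=(2,2) right/bottom  bias=-1
    (0,1)@(1, 3): e=[14,14,0] → ·  [on edge]
    (0,2)@(1, 5): e=[18,6,4] → #
    (1,2)@(3, 5): e=[-14,42,0] → ·  [on edge]
    (0,3)@(1, 7): e=[22,-2,8] → ·
    (2,3)@(5, 7): e=[-42,70,0] → ·  [on edge]
    (3,4)@(7, 9): e=[-70,98,0] → ·  [on edge]
    (4,5)@(9, 11): e=[-98,126,0] → ·  [on edge]
    (1,6)@(3, 13): e=[2,10,16] → #
    (2,6)@(5, 13): e=[-30,46,12] → ·
    (5,6)@(11, 13): e=[-126,154,0] → ·  [on edge]
    (1,7)@(3, 15): e=[6,2,20] → #
    (2,7)@(5, 15): e=[-26,38,16] → ·
  covered (3 px):
    · · · · · ·
    · · · · · ·
    # · · · · ·
    · · · · · ·
    · · · · · ·
    · · · · · ·
    · # · · · ·
    · # · · · ·
    · · · · · ·
    · · · · · ·
T2:
  2·area = 4  (B↔C swapped to make it positive)
  edge (12, 20)→(10, 12): d=(-2,-8) top-left  bias=+0
  edge (10, 12)→(8, 2): d=(-2,-10) top-left  bias=+0
  edge (8, 2)→(12, 20): d=(4,18) right/bottom  bias=-1
    (4,3)@(9, 7): e=[2,0,2] → #  [on edge]
    (5,3)@(11, 7): e=[18,20,-34] → ·
    (4,4)@(9, 9): e=[-2,-4,10] → ·
    (5,8)@(11, 17): e=[-2,0,6] → ·  [on edge]
  covered (1 px):
    · · · · · ·
    · · · · · ·
    · · · · · ·
    · · · · # ·
    · · · · · ·
    · · · · · ·
    · · · · · ·
    · · · · · ·
    · · · · · ·
    · · · · · ·
T3:
  2·area = 46
  edge (8, 0)→(3, 14): d=(-5,14) right/bottom  bias=-1
  edge (3, 14)→(4, 2): d=(1,-12) top-left  bias=+0
  edge (4, 2)→(8, 0): d=(4,-2) top-left  bias=+0
    (3,0)@(7, 1): e=[9,35,2] → #
    (4,0)@(9, 1): e=[-19,59,6] → ·
    (2,1)@(5, 3): e=[27,13,6] → #
    (3,1)@(7, 3): e=[-1,37,10] → ·
    (2,2)@(5, 5): e=[17,15,14] → #
    (3,2)@(7, 5): e=[-11,39,18] → ·
    (2,3)@(5, 7): e=[7,17,22] → #
    (3,3)@(7, 7): e=[-21,41,26] → ·
    (2,4)@(5, 9): e=[-3,19,30] → ·
  covered (4 px):
    · · · # · ·
    · · # · · ·
    · · # · · ·
    · · # · · ·
    · · · · · ·
    · · · · · ·
    · · · · · ·
    · · · · · ·
    · · · · · ·
    · · · · · ·

Z-buffer (winner per pixel, '.' = empty):
  . . . 3 . .
  . . 3 . . .
  1 . 3 . . .
  . . 3 . 2 .
  0 . . . . .
  . 0 0 . . .
  . 1 0 0 . .
  . 1 0 . . .
  . . . . . .
  . . . . . .

Answer: 1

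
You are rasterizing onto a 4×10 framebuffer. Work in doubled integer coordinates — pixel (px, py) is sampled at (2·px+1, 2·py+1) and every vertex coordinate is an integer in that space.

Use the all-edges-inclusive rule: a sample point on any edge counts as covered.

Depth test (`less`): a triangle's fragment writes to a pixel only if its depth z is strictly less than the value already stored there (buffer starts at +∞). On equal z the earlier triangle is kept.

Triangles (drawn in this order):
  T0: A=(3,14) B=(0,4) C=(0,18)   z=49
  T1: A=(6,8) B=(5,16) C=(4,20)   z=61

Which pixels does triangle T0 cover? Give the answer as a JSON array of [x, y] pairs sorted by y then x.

T0:
  2·area = 42  (B↔C swapped to make it positive)
  edge (3, 14)→(0, 18): d=(-3,4) inclusive
  edge (0, 18)→(0, 4): d=(0,-14) inclusive
  edge (0, 4)→(3, 14): d=(3,10) inclusive
    (0,4)@(1, 9): e=[23,14,5] → X
    (1,4)@(3, 9): e=[15,42,-15] → .
    (0,5)@(1, 11): e=[17,14,11] → X
    (1,5)@(3, 11): e=[9,42,-9] → .
    (0,6)@(1, 13): e=[11,14,17] → X
    (1,6)@(3, 13): e=[3,42,-3] → .
    (0,7)@(1, 15): e=[5,14,23] → X
    (1,7)@(3, 15): e=[-3,42,3] → .
    (0,8)@(1, 17): e=[-1,14,29] → .
  covered (4 px):
    . . . .
    . . . .
    . . . .
    . . . .
    X . . .
    X . . .
    X . . .
    X . . .
    . . . .
    . . . .
T1:
  2·area = 4
  edge (6, 8)→(5, 16): d=(-1,8) inclusive
  edge (5, 16)→(4, 20): d=(-1,4) inclusive
  edge (4, 20)→(6, 8): d=(2,-12) inclusive
    (2,7)@(5, 15): e=[1,1,2] → X
    (3,7)@(7, 15): e=[-15,-7,26] → .
    (2,8)@(5, 17): e=[-1,-1,6] → .
  covered (1 px):
    . . . .
    . . . .
    . . . .
    . . . .
    . . . .
    . . . .
    . . . .
    . . X .
    . . . .
    . . . .

Result: [[0,4],[0,5],[0,6],[0,7]]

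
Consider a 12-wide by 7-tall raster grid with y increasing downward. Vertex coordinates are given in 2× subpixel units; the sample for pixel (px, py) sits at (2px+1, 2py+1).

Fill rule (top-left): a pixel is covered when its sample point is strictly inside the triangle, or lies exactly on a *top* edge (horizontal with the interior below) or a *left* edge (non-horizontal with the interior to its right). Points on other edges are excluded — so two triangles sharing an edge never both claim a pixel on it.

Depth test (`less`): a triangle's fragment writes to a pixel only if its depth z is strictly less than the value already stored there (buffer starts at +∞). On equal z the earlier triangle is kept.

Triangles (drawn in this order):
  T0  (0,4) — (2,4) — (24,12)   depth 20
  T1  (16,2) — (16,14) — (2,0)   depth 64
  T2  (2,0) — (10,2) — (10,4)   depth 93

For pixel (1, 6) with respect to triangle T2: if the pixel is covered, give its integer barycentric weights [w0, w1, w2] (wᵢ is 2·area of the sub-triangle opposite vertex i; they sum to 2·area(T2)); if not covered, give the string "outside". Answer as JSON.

T0:
  2·area = 16
  edge (0, 4)→(2, 4): d=(2,0) top-left  bias=+0
  edge (2, 4)→(24, 12): d=(22,8) right/bottom  bias=-1
  edge (24, 12)→(0, 4): d=(-24,-8) top-left  bias=+0
    (1,2)@(3, 5): e=[2,14,0] → #  [on edge]
    (2,2)@(5, 5): e=[2,-2,16] → ·
    (1,3)@(3, 7): e=[6,58,-48] → ·
    (4,3)@(9, 7): e=[6,10,0] → #  [on edge]
    (5,3)@(11, 7): e=[6,-6,16] → ·
    (4,4)@(9, 9): e=[10,54,-48] → ·
    (7,4)@(15, 9): e=[10,6,0] → #  [on edge]
    (8,4)@(17, 9): e=[10,-10,16] → ·
    (7,5)@(15, 11): e=[14,50,-48] → ·
    (10,5)@(21, 11): e=[14,2,0] → #  [on edge]
    (11,5)@(23, 11): e=[14,-14,16] → ·
    (10,6)@(21, 13): e=[18,46,-48] → ·
  covered (4 px):
    · · · · · · · · · · · ·
    · · · · · · · · · · · ·
    · # · · · · · · · · · ·
    · · · · # · · · · · · ·
    · · · · · · · # · · · ·
    · · · · · · · · · · # ·
    · · · · · · · · · · · ·
T1:
  2·area = 168
  edge (16, 2)→(16, 14): d=(0,12) right/bottom  bias=-1
  edge (16, 14)→(2, 0): d=(-14,-14) top-left  bias=+0
  edge (2, 0)→(16, 2): d=(14,2) right/bottom  bias=-1
    (1,0)@(3, 1): e=[156,0,12] → #  [on edge]
    (2,0)@(5, 1): e=[132,28,8] → #
    (3,0)@(7, 1): e=[108,56,4] → #
    (4,0)@(9, 1): e=[84,84,0] → ·  [on edge]
    (1,1)@(3, 3): e=[156,-28,40] → ·
    (2,1)@(5, 3): e=[132,0,36] → #  [on edge]
    (4,1)@(9, 3): e=[84,56,28] → #
    (5,1)@(11, 3): e=[60,84,24] → #
    (6,1)@(13, 3): e=[36,112,20] → #
    (7,1)@(15, 3): e=[12,140,16] → #
    (8,1)@(17, 3): e=[-12,168,12] → ·
    (11,1)@(23, 3): e=[-84,252,0] → ·  [on edge]
    (3,2)@(7, 5): e=[108,0,60] → #  [on edge]
    (4,3)@(9, 7): e=[84,0,84] → #  [on edge]
    (5,4)@(11, 9): e=[60,0,108] → #  [on edge]
    (6,5)@(13, 11): e=[36,0,132] → #  [on edge]
    (7,6)@(15, 13): e=[12,0,156] → #  [on edge]
  covered (24 px):
    · # # # · · · · · · · ·
    · · # # # # # # · · · ·
    · · · # # # # # · · · ·
    · · · · # # # # · · · ·
    · · · · · # # # · · · ·
    · · · · · · # # · · · ·
    · · · · · · · # · · · ·
T2:
  2·area = 16
  edge (2, 0)→(10, 2): d=(8,2) right/bottom  bias=-1
  edge (10, 2)→(10, 4): d=(0,2) right/bottom  bias=-1
  edge (10, 4)→(2, 0): d=(-8,-4) top-left  bias=+0
    (2,0)@(5, 1): e=[2,10,4] → #
    (3,0)@(7, 1): e=[-2,6,12] → ·
    (2,1)@(5, 3): e=[18,10,-12] → ·
    (4,1)@(9, 3): e=[10,2,4] → #
    (5,1)@(11, 3): e=[6,-2,12] → ·
    (4,2)@(9, 5): e=[26,2,-12] → ·
  covered (2 px):
    · · # · · · · · · · · ·
    · · · · # · · · · · · ·
    · · · · · · · · · · · ·
    · · · · · · · · · · · ·
    · · · · · · · · · · · ·
    · · · · · · · · · · · ·
    · · · · · · · · · · · ·

Answer: "outside"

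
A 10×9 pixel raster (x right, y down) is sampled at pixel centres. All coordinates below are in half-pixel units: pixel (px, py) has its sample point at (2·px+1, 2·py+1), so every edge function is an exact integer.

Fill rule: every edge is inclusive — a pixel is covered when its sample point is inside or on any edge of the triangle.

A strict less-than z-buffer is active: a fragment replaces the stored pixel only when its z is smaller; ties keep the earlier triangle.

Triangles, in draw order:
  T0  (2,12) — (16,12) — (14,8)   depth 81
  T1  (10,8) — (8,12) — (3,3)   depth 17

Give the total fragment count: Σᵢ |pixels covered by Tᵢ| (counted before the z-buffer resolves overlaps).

T0:
  2·area = 56  (B↔C swapped to make it positive)
  edge (2, 12)→(14, 8): d=(12,-4) inclusive
  edge (14, 8)→(16, 12): d=(2,4) inclusive
  edge (16, 12)→(2, 12): d=(-14,0) inclusive
    (8,3)@(17, 7): e=[0,-14,70] → .  [on edge]
    (5,4)@(11, 9): e=[0,14,42] → X  [on edge]
    (6,4)@(13, 9): e=[8,6,42] → X
    (7,4)@(15, 9): e=[16,-2,42] → .
    (2,5)@(5, 11): e=[0,42,14] → X  [on edge]
    (3,5)@(7, 11): e=[8,34,14] → X
    (4,5)@(9, 11): e=[16,26,14] → X
    (7,5)@(15, 11): e=[40,2,14] → X
    (8,5)@(17, 11): e=[48,-6,14] → .
    (2,6)@(5, 13): e=[24,46,-14] → .
    (3,6)@(7, 13): e=[32,38,-14] → .
    (4,6)@(9, 13): e=[40,30,-14] → .
  covered (8 px):
    . . . . . . . . . .
    . . . . . . . . . .
    . . . . . . . . . .
    . . . . . . . . . .
    . . . . . X X . . .
    . . X X X X X X . .
    . . . . . . . . . .
    . . . . . . . . . .
    . . . . . . . . . .
T1:
  2·area = 38
  edge (10, 8)→(8, 12): d=(-2,4) inclusive
  edge (8, 12)→(3, 3): d=(-5,-9) inclusive
  edge (3, 3)→(10, 8): d=(7,5) inclusive
    (1,1)@(3, 3): e=[38,0,0] → X  [on edge]
    (2,1)@(5, 3): e=[30,18,-10] → .
    (1,2)@(3, 5): e=[34,-10,14] → .
    (2,2)@(5, 5): e=[26,8,4] → X
    (3,2)@(7, 5): e=[18,26,-6] → .
    (2,3)@(5, 7): e=[22,-2,18] → .
    (3,3)@(7, 7): e=[14,16,8] → X
    (4,3)@(9, 7): e=[6,34,-2] → .
    (3,4)@(7, 9): e=[10,6,22] → X
    (4,4)@(9, 9): e=[2,24,12] → X
    (5,4)@(11, 9): e=[-6,42,2] → .
    (3,5)@(7, 11): e=[6,-4,36] → .
    (8,6)@(17, 13): e=[-38,76,0] → .  [on edge]
  covered (5 px):
    . . . . . . . . . .
    . X . . . . . . . .
    . . X . . . . . . .
    . . . X . . . . . .
    . . . X X . . . . .
    . . . . . . . . . .
    . . . . . . . . . .
    . . . . . . . . . .
    . . . . . . . . . .

Answer: 13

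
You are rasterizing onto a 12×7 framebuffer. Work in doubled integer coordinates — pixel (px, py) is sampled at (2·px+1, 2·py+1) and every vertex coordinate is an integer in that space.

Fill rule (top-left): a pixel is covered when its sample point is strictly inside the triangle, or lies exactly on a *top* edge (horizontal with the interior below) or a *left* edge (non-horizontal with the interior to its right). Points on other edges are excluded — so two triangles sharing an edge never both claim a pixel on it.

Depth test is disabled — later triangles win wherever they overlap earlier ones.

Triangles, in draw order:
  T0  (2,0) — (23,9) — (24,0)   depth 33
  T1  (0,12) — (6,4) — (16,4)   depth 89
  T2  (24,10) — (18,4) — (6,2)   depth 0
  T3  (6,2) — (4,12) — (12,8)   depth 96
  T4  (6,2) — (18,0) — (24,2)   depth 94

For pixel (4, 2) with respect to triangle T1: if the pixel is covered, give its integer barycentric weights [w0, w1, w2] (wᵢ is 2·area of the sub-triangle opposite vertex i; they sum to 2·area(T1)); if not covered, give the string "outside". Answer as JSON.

T0:
  2·area = 198  (B↔C swapped to make it positive)
  edge (2, 0)→(24, 0): d=(22,0) top-left  bias=+0
  edge (24, 0)→(23, 9): d=(-1,9) right/bottom  bias=-1
  edge (23, 9)→(2, 0): d=(-21,-9) top-left  bias=+0
    (2,0)@(5, 1): e=[22,170,6] → █
    (3,0)@(7, 1): e=[22,152,24] → █
    (4,0)@(9, 1): e=[22,134,42] → █
    (5,0)@(11, 1): e=[22,116,60] → █
    (6,0)@(13, 1): e=[22,98,78] → █
    (7,0)@(15, 1): e=[22,80,96] → █
    (8,0)@(17, 1): e=[22,62,114] → █
    (9,0)@(19, 1): e=[22,44,132] → █
    (10,0)@(21, 1): e=[22,26,150] → █
    (11,0)@(23, 1): e=[22,8,168] → █
    (2,1)@(5, 3): e=[66,168,-36] → ·
    (3,1)@(7, 3): e=[66,150,-18] → ·
    (4,1)@(9, 3): e=[66,132,0] → █  [on edge]
    (11,4)@(23, 9): e=[198,0,0] → ·  [on edge]
  covered (26 px):
    · · █ █ █ █ █ █ █ █ █ █
    · · · · █ █ █ █ █ █ █ █
    · · · · · · · █ █ █ █ █
    · · · · · · · · · █ █ █
    · · · · · · · · · · · ·
    · · · · · · · · · · · ·
    · · · · · · · · · · · ·
T1:
  2·area = 80
  edge (0, 12)→(6, 4): d=(6,-8) top-left  bias=+0
  edge (6, 4)→(16, 4): d=(10,0) top-left  bias=+0
  edge (16, 4)→(0, 12): d=(-16,8) right/bottom  bias=-1
    (3,2)@(7, 5): e=[14,10,56] → █
    (4,2)@(9, 5): e=[30,10,40] → █
    (5,2)@(11, 5): e=[46,10,24] → █
    (6,2)@(13, 5): e=[62,10,8] → █
    (7,2)@(15, 5): e=[78,10,-8] → ·
    (2,3)@(5, 7): e=[10,30,40] → █
    (5,3)@(11, 7): e=[58,30,-8] → ·
    (6,3)@(13, 7): e=[74,30,-24] → ·
    (1,4)@(3, 9): e=[6,50,24] → █
    (3,4)@(7, 9): e=[38,50,-8] → ·
    (4,4)@(9, 9): e=[54,50,-24] → ·
    (0,5)@(1, 11): e=[2,70,8] → █
  covered (10 px):
    · · · · · · · · · · · ·
    · · · · · · · · · · · ·
    · · · █ █ █ █ · · · · ·
    · · █ █ █ · · · · · · ·
    · █ █ · · · · · · · · ·
    █ · · · · · · · · · · ·
    · · · · · · · · · · · ·
T2:
  2·area = 60  (B↔C swapped to make it positive)
  edge (24, 10)→(6, 2): d=(-18,-8) top-left  bias=+0
  edge (6, 2)→(18, 4): d=(12,2) right/bottom  bias=-1
  edge (18, 4)→(24, 10): d=(6,6) right/bottom  bias=-1
    (7,0)@(15, 1): e=[90,-30,0] → ·  [on edge]
    (4,1)@(9, 3): e=[6,6,48] → █
    (5,1)@(11, 3): e=[22,2,36] → █
    (6,1)@(13, 3): e=[38,-2,24] → ·
    (8,1)@(17, 3): e=[70,-10,0] → ·  [on edge]
    (4,2)@(9, 5): e=[-30,30,60] → ·
    (5,2)@(11, 5): e=[-14,26,48] → ·
    (6,2)@(13, 5): e=[2,22,36] → █
    (7,2)@(15, 5): e=[18,18,24] → █
    (8,2)@(17, 5): e=[34,14,12] → █
    (9,2)@(19, 5): e=[50,10,0] → ·  [on edge]
    (6,3)@(13, 7): e=[-34,46,48] → ·
    (10,3)@(21, 7): e=[30,30,0] → ·  [on edge]
    (11,4)@(23, 9): e=[10,50,0] → ·  [on edge]
  covered (6 px):
    · · · · · · · · · · · ·
    · · · · █ █ · · · · · ·
    · · · · · · █ █ █ · · ·
    · · · · · · · · · █ · ·
    · · · · · · · · · · · ·
    · · · · · · · · · · · ·
    · · · · · · · · · · · ·
T3:
  2·area = 72  (B↔C swapped to make it positive)
  edge (6, 2)→(12, 8): d=(6,6) right/bottom  bias=-1
  edge (12, 8)→(4, 12): d=(-8,4) right/bottom  bias=-1
  edge (4, 12)→(6, 2): d=(2,-10) top-left  bias=+0
    (2,0)@(5, 1): e=[0,84,-12] → ·  [on edge]
    (3,1)@(7, 3): e=[0,60,12] → ·  [on edge]
    (3,2)@(7, 5): e=[12,44,16] → █
    (4,2)@(9, 5): e=[0,36,36] → ·  [on edge]
    (2,3)@(5, 7): e=[36,36,0] → █  [on edge]
    (4,3)@(9, 7): e=[12,20,40] → █
    (5,3)@(11, 7): e=[0,12,60] → ·  [on edge]
    (2,4)@(5, 9): e=[48,20,4] → █
    (5,4)@(11, 9): e=[12,-4,64] → ·
    (6,4)@(13, 9): e=[0,-12,84] → ·  [on edge]
    (2,5)@(5, 11): e=[60,4,8] → █
    (3,5)@(7, 11): e=[48,-4,28] → ·
    (7,5)@(15, 11): e=[0,-36,108] → ·  [on edge]
    (8,6)@(17, 13): e=[0,-60,132] → ·  [on edge]
  covered (8 px):
    · · · · · · · · · · · ·
    · · · · · · · · · · · ·
    · · · █ · · · · · · · ·
    · · █ █ █ · · · · · · ·
    · · █ █ █ · · · · · · ·
    · · █ · · · · · · · · ·
    · · · · · · · · · · · ·
T4:
  2·area = 36
  edge (6, 2)→(18, 0): d=(12,-2) top-left  bias=+0
  edge (18, 0)→(24, 2): d=(6,2) right/bottom  bias=-1
  edge (24, 2)→(6, 2): d=(-18,0) right/bottom  bias=-1
    (6,0)@(13, 1): e=[2,16,18] → █
    (7,0)@(15, 1): e=[6,12,18] → █
    (8,0)@(17, 1): e=[10,8,18] → █
    (9,0)@(19, 1): e=[14,4,18] → █
    (10,0)@(21, 1): e=[18,0,18] → ·  [on edge]
    (6,1)@(13, 3): e=[26,28,-18] → ·
    (7,1)@(15, 3): e=[30,24,-18] → ·
    (8,1)@(17, 3): e=[34,20,-18] → ·
    (9,1)@(19, 3): e=[38,16,-18] → ·
  covered (4 px):
    · · · · · · █ █ █ █ · ·
    · · · · · · · · · · · ·
    · · · · · · · · · · · ·
    · · · · · · · · · · · ·
    · · · · · · · · · · · ·
    · · · · · · · · · · · ·
    · · · · · · · · · · · ·

Answer: [10,40,30]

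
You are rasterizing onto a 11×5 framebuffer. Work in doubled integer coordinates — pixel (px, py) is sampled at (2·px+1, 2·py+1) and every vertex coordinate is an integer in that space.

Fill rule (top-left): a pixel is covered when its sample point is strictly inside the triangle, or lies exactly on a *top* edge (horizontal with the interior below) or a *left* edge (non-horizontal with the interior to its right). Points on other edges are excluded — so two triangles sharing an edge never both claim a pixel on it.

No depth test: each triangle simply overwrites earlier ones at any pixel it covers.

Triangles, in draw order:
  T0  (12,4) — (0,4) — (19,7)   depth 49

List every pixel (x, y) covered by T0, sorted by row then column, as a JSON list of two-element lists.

T0:
  2·area = 36  (B↔C swapped to make it positive)
  edge (12, 4)→(19, 7): d=(7,3) right/bottom  bias=-1
  edge (19, 7)→(0, 4): d=(-19,-3) top-left  bias=+0
  edge (0, 4)→(12, 4): d=(12,0) top-left  bias=+0
    (2,0)@(5, 1): e=[0,72,-36] → ·  [on edge]
    (3,2)@(7, 5): e=[22,2,12] → #
    (4,2)@(9, 5): e=[16,8,12] → #
    (5,2)@(11, 5): e=[10,14,12] → #
    (6,2)@(13, 5): e=[4,20,12] → #
    (7,2)@(15, 5): e=[-2,26,12] → ·
    (3,3)@(7, 7): e=[36,-36,36] → ·
    (4,3)@(9, 7): e=[30,-30,36] → ·
    (5,3)@(11, 7): e=[24,-24,36] → ·
    (6,3)@(13, 7): e=[18,-18,36] → ·
    (9,3)@(19, 7): e=[0,0,36] → ·  [on edge]
  covered (4 px):
    · · · · · · · · · · ·
    · · · · · · · · · · ·
    · · · # # # # · · · ·
    · · · · · · · · · · ·
    · · · · · · · · · · ·

Result: [[3,2],[4,2],[5,2],[6,2]]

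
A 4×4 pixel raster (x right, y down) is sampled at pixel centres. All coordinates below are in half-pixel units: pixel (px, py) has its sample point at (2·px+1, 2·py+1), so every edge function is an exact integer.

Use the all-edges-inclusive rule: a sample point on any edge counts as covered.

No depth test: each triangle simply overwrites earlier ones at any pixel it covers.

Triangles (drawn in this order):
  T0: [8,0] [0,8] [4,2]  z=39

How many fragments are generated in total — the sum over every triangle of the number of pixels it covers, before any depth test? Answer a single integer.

T0:
  2·area = 16
  edge (8, 0)→(0, 8): d=(-8,8) inclusive
  edge (0, 8)→(4, 2): d=(4,-6) inclusive
  edge (4, 2)→(8, 0): d=(4,-2) inclusive
    (3,0)@(7, 1): e=[0,14,2] → #  [on edge]
    (2,1)@(5, 3): e=[0,10,6] → #  [on edge]
    (3,1)@(7, 3): e=[-16,22,10] → ·
    (1,2)@(3, 5): e=[0,6,10] → #  [on edge]
    (2,2)@(5, 5): e=[-16,18,14] → ·
    (0,3)@(1, 7): e=[0,2,14] → #  [on edge]
    (1,3)@(3, 7): e=[-16,14,18] → ·
  covered (4 px):
    · · · #
    · · # ·
    · # · ·
    # · · ·

Final: 4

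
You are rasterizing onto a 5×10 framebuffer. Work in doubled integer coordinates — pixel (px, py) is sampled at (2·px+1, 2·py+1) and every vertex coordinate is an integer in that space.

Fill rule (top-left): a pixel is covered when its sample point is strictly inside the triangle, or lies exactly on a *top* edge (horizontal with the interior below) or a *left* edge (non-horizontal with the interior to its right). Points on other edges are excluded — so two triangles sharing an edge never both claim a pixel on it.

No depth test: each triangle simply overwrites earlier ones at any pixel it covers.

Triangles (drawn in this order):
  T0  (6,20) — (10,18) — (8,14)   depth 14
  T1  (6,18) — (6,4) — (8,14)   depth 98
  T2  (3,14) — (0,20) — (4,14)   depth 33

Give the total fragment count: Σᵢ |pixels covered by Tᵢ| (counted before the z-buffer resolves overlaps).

T0:
  2·area = 20  (B↔C swapped to make it positive)
  edge (6, 20)→(8, 14): d=(2,-6) top-left  bias=+0
  edge (8, 14)→(10, 18): d=(2,4) right/bottom  bias=-1
  edge (10, 18)→(6, 20): d=(-4,2) right/bottom  bias=-1
    (4,5)@(9, 11): e=[0,-10,30] → ·  [on edge]
    (3,8)@(7, 17): e=[0,10,10] → █  [on edge]
    (4,8)@(9, 17): e=[12,2,6] → █
    (3,9)@(7, 19): e=[4,14,2] → █
    (4,9)@(9, 19): e=[16,6,-2] → ·
  covered (3 px):
    · · · · ·
    · · · · ·
    · · · · ·
    · · · · ·
    · · · · ·
    · · · · ·
    · · · · ·
    · · · · ·
    · · · █ █
    · · · █ ·
T1:
  2·area = 28
  edge (6, 18)→(6, 4): d=(0,-14) top-left  bias=+0
  edge (6, 4)→(8, 14): d=(2,10) right/bottom  bias=-1
  edge (8, 14)→(6, 18): d=(-2,4) right/bottom  bias=-1
    (3,4)@(7, 9): e=[14,0,14] → ·  [on edge]
    (3,5)@(7, 11): e=[14,4,10] → █
    (4,5)@(9, 11): e=[42,-16,2] → ·
    (3,6)@(7, 13): e=[14,8,6] → █
    (4,6)@(9, 13): e=[42,-12,-2] → ·
    (3,7)@(7, 15): e=[14,12,2] → █
    (4,7)@(9, 15): e=[42,-8,-6] → ·
    (3,8)@(7, 17): e=[14,16,-2] → ·
    (4,9)@(9, 19): e=[42,0,-14] → ·  [on edge]
  covered (3 px):
    · · · · ·
    · · · · ·
    · · · · ·
    · · · · ·
    · · · · ·
    · · · █ ·
    · · · █ ·
    · · · █ ·
    · · · · ·
    · · · · ·
T2:
  2·area = 6  (B↔C swapped to make it positive)
  edge (3, 14)→(4, 14): d=(1,0) top-left  bias=+0
  edge (4, 14)→(0, 20): d=(-4,6) right/bottom  bias=-1
  edge (0, 20)→(3, 14): d=(3,-6) top-left  bias=+0
    (1,7)@(3, 15): e=[1,2,3] → █
    (2,7)@(5, 15): e=[1,-10,15] → ·
    (1,8)@(3, 17): e=[3,-6,9] → ·
  covered (1 px):
    · · · · ·
    · · · · ·
    · · · · ·
    · · · · ·
    · · · · ·
    · · · · ·
    · · · · ·
    · █ · · ·
    · · · · ·
    · · · · ·

Final: 7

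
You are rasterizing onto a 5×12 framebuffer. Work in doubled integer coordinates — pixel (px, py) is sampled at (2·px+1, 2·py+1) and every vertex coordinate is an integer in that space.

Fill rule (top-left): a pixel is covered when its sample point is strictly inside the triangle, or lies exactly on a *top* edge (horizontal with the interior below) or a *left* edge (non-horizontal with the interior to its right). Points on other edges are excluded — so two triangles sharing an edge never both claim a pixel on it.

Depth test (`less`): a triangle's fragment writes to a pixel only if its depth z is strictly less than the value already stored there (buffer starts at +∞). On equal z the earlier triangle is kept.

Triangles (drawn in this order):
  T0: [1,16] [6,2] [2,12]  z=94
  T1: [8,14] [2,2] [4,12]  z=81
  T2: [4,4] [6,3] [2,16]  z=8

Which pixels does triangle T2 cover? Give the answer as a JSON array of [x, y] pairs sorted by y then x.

T0:
  2·area = 6  (B↔C swapped to make it positive)
  edge (1, 16)→(2, 12): d=(1,-4) top-left  bias=+0
  edge (2, 12)→(6, 2): d=(4,-10) top-left  bias=+0
  edge (6, 2)→(1, 16): d=(-5,14) right/bottom  bias=-1
  covered (0 px):
    · · · · ·
    · · · · ·
    · · · · ·
    · · · · ·
    · · · · ·
    · · · · ·
    · · · · ·
    · · · · ·
    · · · · ·
    · · · · ·
    · · · · ·
    · · · · ·
T1:
  2·area = 36  (B↔C swapped to make it positive)
  edge (8, 14)→(4, 12): d=(-4,-2) top-left  bias=+0
  edge (4, 12)→(2, 2): d=(-2,-10) top-left  bias=+0
  edge (2, 2)→(8, 14): d=(6,12) right/bottom  bias=-1
    (1,2)@(3, 5): e=[26,4,6] → #
    (2,2)@(5, 5): e=[30,24,-18] → ·
    (1,3)@(3, 7): e=[18,0,18] → #  [on edge]
    (2,3)@(5, 7): e=[22,20,-6] → ·
    (1,4)@(3, 9): e=[10,-4,30] → ·
    (2,4)@(5, 9): e=[14,16,6] → #
    (3,4)@(7, 9): e=[18,36,-18] → ·
    (2,5)@(5, 11): e=[6,12,18] → #
    (3,5)@(7, 11): e=[10,32,-6] → ·
    (2,6)@(5, 13): e=[-2,8,30] → ·
    (3,6)@(7, 13): e=[2,28,6] → #
    (4,6)@(9, 13): e=[6,48,-18] → ·
    (2,8)@(5, 17): e=[-18,0,54] → ·  [on edge]
  covered (5 px):
    · · · · ·
    · · · · ·
    · # · · ·
    · # · · ·
    · · # · ·
    · · # · ·
    · · · # ·
    · · · · ·
    · · · · ·
    · · · · ·
    · · · · ·
    · · · · ·
T2:
  2·area = 22
  edge (4, 4)→(6, 3): d=(2,-1) top-left  bias=+0
  edge (6, 3)→(2, 16): d=(-4,13) right/bottom  bias=-1
  edge (2, 16)→(4, 4): d=(2,-12) top-left  bias=+0
    (2,2)@(5, 5): e=[3,5,14] → #
    (3,2)@(7, 5): e=[5,-21,38] → ·
    (2,3)@(5, 7): e=[7,-3,18] → ·
    (1,5)@(3, 11): e=[13,7,2] → #
    (2,5)@(5, 11): e=[15,-19,26] → ·
    (1,6)@(3, 13): e=[17,-1,6] → ·
  covered (2 px):
    · · · · ·
    · · · · ·
    · · # · ·
    · · · · ·
    · · · · ·
    · # · · ·
    · · · · ·
    · · · · ·
    · · · · ·
    · · · · ·
    · · · · ·
    · · · · ·

Result: [[2,2],[1,5]]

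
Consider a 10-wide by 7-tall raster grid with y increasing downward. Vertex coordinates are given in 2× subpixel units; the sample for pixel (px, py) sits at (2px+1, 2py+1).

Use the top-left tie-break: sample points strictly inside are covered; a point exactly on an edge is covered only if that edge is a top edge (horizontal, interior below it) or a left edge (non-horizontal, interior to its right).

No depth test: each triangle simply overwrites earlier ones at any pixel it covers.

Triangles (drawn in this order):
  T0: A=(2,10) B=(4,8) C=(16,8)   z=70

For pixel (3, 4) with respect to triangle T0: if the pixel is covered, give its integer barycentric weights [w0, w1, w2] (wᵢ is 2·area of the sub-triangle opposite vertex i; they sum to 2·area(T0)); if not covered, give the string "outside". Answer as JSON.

T0:
  2·area = 24
  edge (2, 10)→(4, 8): d=(2,-2) top-left  bias=+0
  edge (4, 8)→(16, 8): d=(12,0) top-left  bias=+0
  edge (16, 8)→(2, 10): d=(-14,2) right/bottom  bias=-1
    (5,0)@(11, 1): e=[0,-84,108] → ·  [on edge]
    (4,1)@(9, 3): e=[0,-60,84] → ·  [on edge]
    (3,2)@(7, 5): e=[0,-36,60] → ·  [on edge]
    (2,3)@(5, 7): e=[0,-12,36] → ·  [on edge]
    (1,4)@(3, 9): e=[0,12,12] → █  [on edge]
    (2,4)@(5, 9): e=[4,12,8] → █
    (3,4)@(7, 9): e=[8,12,4] → █
    (4,4)@(9, 9): e=[12,12,0] → ·  [on edge]
    (0,5)@(1, 11): e=[0,36,-12] → ·  [on edge]
    (1,5)@(3, 11): e=[4,36,-16] → ·
    (2,5)@(5, 11): e=[8,36,-20] → ·
    (3,5)@(7, 11): e=[12,36,-24] → ·
  covered (3 px):
    · · · · · · · · · ·
    · · · · · · · · · ·
    · · · · · · · · · ·
    · · · · · · · · · ·
    · █ █ █ · · · · · ·
    · · · · · · · · · ·
    · · · · · · · · · ·

Answer: [12,4,8]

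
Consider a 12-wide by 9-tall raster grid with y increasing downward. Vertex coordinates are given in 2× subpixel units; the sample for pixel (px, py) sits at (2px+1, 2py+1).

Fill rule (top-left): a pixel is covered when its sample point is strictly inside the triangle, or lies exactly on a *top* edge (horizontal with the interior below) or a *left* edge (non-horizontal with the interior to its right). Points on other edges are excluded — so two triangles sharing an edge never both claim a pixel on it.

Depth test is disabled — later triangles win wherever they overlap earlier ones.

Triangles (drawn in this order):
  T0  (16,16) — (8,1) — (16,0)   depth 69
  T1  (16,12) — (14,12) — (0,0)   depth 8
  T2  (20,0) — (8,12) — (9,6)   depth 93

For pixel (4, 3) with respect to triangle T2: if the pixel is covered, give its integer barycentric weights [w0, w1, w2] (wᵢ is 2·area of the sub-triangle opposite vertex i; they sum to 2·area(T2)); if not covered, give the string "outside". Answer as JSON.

T0:
  2·area = 128
  edge (16, 16)→(8, 1): d=(-8,-15) top-left  bias=+0
  edge (8, 1)→(16, 0): d=(8,-1) top-left  bias=+0
  edge (16, 0)→(16, 16): d=(0,16) right/bottom  bias=-1
    (4,0)@(9, 1): e=[15,1,112] → #
    (5,0)@(11, 1): e=[45,3,80] → #
    (6,0)@(13, 1): e=[75,5,48] → #
    (7,0)@(15, 1): e=[105,7,16] → #
    (8,0)@(17, 1): e=[135,9,-16] → ·
    (4,1)@(9, 3): e=[-1,17,112] → ·
    (5,1)@(11, 3): e=[29,19,80] → #
    (8,1)@(17, 3): e=[119,25,-16] → ·
    (5,2)@(11, 5): e=[13,35,80] → #
    (8,2)@(17, 5): e=[103,41,-16] → ·
    (5,3)@(11, 7): e=[-3,51,80] → ·
    (6,3)@(13, 7): e=[27,53,48] → #
  covered (16 px):
    · · · · # # # # · · · ·
    · · · · · # # # · · · ·
    · · · · · # # # · · · ·
    · · · · · · # # · · · ·
    · · · · · · # # · · · ·
    · · · · · · · # · · · ·
    · · · · · · · # · · · ·
    · · · · · · · · · · · ·
    · · · · · · · · · · · ·
T1:
  2·area = 24
  edge (16, 12)→(14, 12): d=(-2,0) right/bottom  bias=-1
  edge (14, 12)→(0, 0): d=(-14,-12) top-left  bias=+0
  edge (0, 0)→(16, 12): d=(16,12) right/bottom  bias=-1
    (4,3)@(9, 7): e=[10,10,4] → #
    (5,3)@(11, 7): e=[10,34,-20] → ·
    (4,4)@(9, 9): e=[6,-18,36] → ·
    (5,4)@(11, 9): e=[6,6,12] → #
    (6,4)@(13, 9): e=[6,30,-12] → ·
    (5,5)@(11, 11): e=[2,-22,44] → ·
    (6,5)@(13, 11): e=[2,2,20] → #
    (7,5)@(15, 11): e=[2,26,-4] → ·
    (6,6)@(13, 13): e=[-2,-26,52] → ·
  covered (3 px):
    · · · · · · · · · · · ·
    · · · · · · · · · · · ·
    · · · · · · · · · · · ·
    · · · · # · · · · · · ·
    · · · · · # · · · · · ·
    · · · · · · # · · · · ·
    · · · · · · · · · · · ·
    · · · · · · · · · · · ·
    · · · · · · · · · · · ·
T2:
  2·area = 60
  edge (20, 0)→(8, 12): d=(-12,12) right/bottom  bias=-1
  edge (8, 12)→(9, 6): d=(1,-6) top-left  bias=+0
  edge (9, 6)→(20, 0): d=(11,-6) top-left  bias=+0
    (9,0)@(19, 1): e=[0,55,5] → ·  [on edge]
    (7,1)@(15, 3): e=[24,33,3] → #
    (8,1)@(17, 3): e=[0,45,15] → ·  [on edge]
    (5,2)@(11, 5): e=[48,11,1] → #
    (6,2)@(13, 5): e=[24,23,13] → #
    (7,2)@(15, 5): e=[0,35,25] → ·  [on edge]
    (4,3)@(9, 7): e=[48,1,11] → #
    (6,3)@(13, 7): e=[0,25,35] → ·  [on edge]
    (4,4)@(9, 9): e=[24,3,33] → #
    (5,4)@(11, 9): e=[0,15,45] → ·  [on edge]
    (4,5)@(9, 11): e=[0,5,55] → ·  [on edge]
    (3,6)@(7, 13): e=[0,-5,65] → ·  [on edge]
    (2,7)@(5, 15): e=[0,-15,75] → ·  [on edge]
    (1,8)@(3, 17): e=[0,-25,85] → ·  [on edge]
  covered (6 px):
    · · · · · · · · · · · ·
    · · · · · · · # · · · ·
    · · · · · # # · · · · ·
    · · · · # # · · · · · ·
    · · · · # · · · · · · ·
    · · · · · · · · · · · ·
    · · · · · · · · · · · ·
    · · · · · · · · · · · ·
    · · · · · · · · · · · ·

Final: [1,11,48]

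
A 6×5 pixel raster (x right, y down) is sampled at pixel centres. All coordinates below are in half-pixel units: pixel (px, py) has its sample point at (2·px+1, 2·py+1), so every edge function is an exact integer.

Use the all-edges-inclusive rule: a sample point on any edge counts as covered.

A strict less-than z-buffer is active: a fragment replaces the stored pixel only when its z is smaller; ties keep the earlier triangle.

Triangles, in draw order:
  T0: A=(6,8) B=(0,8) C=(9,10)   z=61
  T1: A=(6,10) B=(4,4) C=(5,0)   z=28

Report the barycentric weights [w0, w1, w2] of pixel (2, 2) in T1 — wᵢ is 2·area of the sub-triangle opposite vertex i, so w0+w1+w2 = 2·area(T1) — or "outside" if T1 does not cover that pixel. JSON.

T0:
  2·area = 12  (B↔C swapped to make it positive)
  edge (6, 8)→(9, 10): d=(3,2) inclusive
  edge (9, 10)→(0, 8): d=(-9,-2) inclusive
  edge (0, 8)→(6, 8): d=(6,0) inclusive
    (2,4)@(5, 9): e=[5,1,6] → #
    (3,4)@(7, 9): e=[1,5,6] → #
    (4,4)@(9, 9): e=[-3,9,6] → ·
  covered (2 px):
    · · · · · ·
    · · · · · ·
    · · · · · ·
    · · · · · ·
    · · # # · ·
T1:
  2·area = 14
  edge (6, 10)→(4, 4): d=(-2,-6) inclusive
  edge (4, 4)→(5, 0): d=(1,-4) inclusive
  edge (5, 0)→(6, 10): d=(1,10) inclusive
    (1,0)@(3, 1): e=[0,-7,21] → ·  [on edge]
    (2,0)@(5, 1): e=[12,1,1] → #
    (3,0)@(7, 1): e=[24,9,-19] → ·
    (2,1)@(5, 3): e=[8,3,3] → #
    (3,1)@(7, 3): e=[20,11,-17] → ·
    (2,2)@(5, 5): e=[4,5,5] → #
    (3,2)@(7, 5): e=[16,13,-15] → ·
    (2,3)@(5, 7): e=[0,7,7] → #  [on edge]
    (3,3)@(7, 7): e=[12,15,-13] → ·
    (2,4)@(5, 9): e=[-4,9,9] → ·
  covered (4 px):
    · · # · · ·
    · · # · · ·
    · · # · · ·
    · · # · · ·
    · · · · · ·

Result: [5,5,4]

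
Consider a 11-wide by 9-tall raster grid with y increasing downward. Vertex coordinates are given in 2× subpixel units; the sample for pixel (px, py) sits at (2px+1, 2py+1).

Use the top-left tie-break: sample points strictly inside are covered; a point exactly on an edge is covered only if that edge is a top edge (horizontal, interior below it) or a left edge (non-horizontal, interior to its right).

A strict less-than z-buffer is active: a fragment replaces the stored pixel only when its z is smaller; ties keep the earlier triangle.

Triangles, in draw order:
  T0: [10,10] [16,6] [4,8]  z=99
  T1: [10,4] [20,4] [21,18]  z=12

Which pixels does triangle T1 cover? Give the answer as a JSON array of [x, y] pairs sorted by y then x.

T0:
  2·area = 36  (B↔C swapped to make it positive)
  edge (10, 10)→(4, 8): d=(-6,-2) top-left  bias=+0
  edge (4, 8)→(16, 6): d=(12,-2) top-left  bias=+0
  edge (16, 6)→(10, 10): d=(-6,4) right/bottom  bias=-1
    (0,3)@(1, 7): e=[0,-18,54] → .  [on edge]
    (5,3)@(11, 7): e=[20,2,14] → X
    (6,3)@(13, 7): e=[24,6,6] → X
    (7,3)@(15, 7): e=[28,10,-2] → .
    (3,4)@(7, 9): e=[0,18,18] → X  [on edge]
    (4,4)@(9, 9): e=[4,22,10] → X
    (6,4)@(13, 9): e=[12,30,-6] → .
    (3,5)@(7, 11): e=[-12,42,6] → .
    (4,5)@(9, 11): e=[-8,46,-2] → .
    (5,5)@(11, 11): e=[-4,50,-10] → .
    (6,5)@(13, 11): e=[0,54,-18] → .  [on edge]
    (9,6)@(19, 13): e=[0,90,-54] → .  [on edge]
  covered (5 px):
    . . . . . . . . . . .
    . . . . . . . . . . .
    . . . . . . . . . . .
    . . . . . X X . . . .
    . . . X X X . . . . .
    . . . . . . . . . . .
    . . . . . . . . . . .
    . . . . . . . . . . .
    . . . . . . . . . . .
T1:
  2·area = 140
  edge (10, 4)→(20, 4): d=(10,0) top-left  bias=+0
  edge (20, 4)→(21, 18): d=(1,14) right/bottom  bias=-1
  edge (21, 18)→(10, 4): d=(-11,-14) top-left  bias=+0
    (5,2)@(11, 5): e=[10,127,3] → X
    (6,2)@(13, 5): e=[10,99,31] → X
    (7,2)@(15, 5): e=[10,71,59] → X
    (8,2)@(17, 5): e=[10,43,87] → X
    (9,2)@(19, 5): e=[10,15,115] → X
    (10,2)@(21, 5): e=[10,-13,143] → .
    (5,3)@(11, 7): e=[30,129,-19] → .
    (6,3)@(13, 7): e=[30,101,9] → X
    (10,3)@(21, 7): e=[30,-11,121] → .
    (6,4)@(13, 9): e=[50,103,-13] → .
    (7,4)@(15, 9): e=[50,75,15] → X
    (10,4)@(21, 9): e=[50,-9,99] → .
  covered (16 px):
    . . . . . . . . . . .
    . . . . . . . . . . .
    . . . . . X X X X X .
    . . . . . . X X X X .
    . . . . . . . X X X .
    . . . . . . . . X X .
    . . . . . . . . . X .
    . . . . . . . . . X .
    . . . . . . . . . . .

Final: [[5,2],[6,2],[7,2],[8,2],[9,2],[6,3],[7,3],[8,3],[9,3],[7,4],[8,4],[9,4],[8,5],[9,5],[9,6],[9,7]]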